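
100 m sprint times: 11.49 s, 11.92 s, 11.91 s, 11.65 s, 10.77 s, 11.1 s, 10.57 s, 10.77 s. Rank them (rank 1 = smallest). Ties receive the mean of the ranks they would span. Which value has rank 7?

11.91

Sorted (ascending): 10.57, 10.77, 10.77, 11.1, 11.49, 11.65, 11.91, 11.92
The 2 values of 10.77 occupy positions 2–3 → average rank (2+3)/2 = 2.5.
Rank 7 → value 11.91.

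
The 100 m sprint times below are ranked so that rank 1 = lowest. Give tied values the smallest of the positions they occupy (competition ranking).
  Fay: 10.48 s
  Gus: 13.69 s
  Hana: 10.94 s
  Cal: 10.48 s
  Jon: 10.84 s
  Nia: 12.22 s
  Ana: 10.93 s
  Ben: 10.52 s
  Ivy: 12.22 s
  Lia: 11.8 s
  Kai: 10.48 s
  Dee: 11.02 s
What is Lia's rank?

Sorted (ascending): 10.48, 10.48, 10.48, 10.52, 10.84, 10.93, 10.94, 11.02, 11.8, 12.22, 12.22, 13.69
The 3 values of 10.48 occupy positions 1–3 → each gets rank 1.
The 2 values of 12.22 occupy positions 10–11 → each gets rank 10.
Lia has value 11.8 s → rank 9.

9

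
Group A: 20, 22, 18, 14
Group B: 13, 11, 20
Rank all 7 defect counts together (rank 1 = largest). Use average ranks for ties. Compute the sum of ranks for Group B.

Sorted (descending): 22, 20, 20, 18, 14, 13, 11
The 2 values of 20 occupy positions 2–3 → average rank (2+3)/2 = 2.5.
Group B values → pooled ranks: 13→6, 11→7, 20→2.5
Rank sum = 6 + 7 + 2.5 = 15.5

15.5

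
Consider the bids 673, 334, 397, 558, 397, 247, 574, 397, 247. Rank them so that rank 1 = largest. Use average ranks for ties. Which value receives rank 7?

334

Sorted (descending): 673, 574, 558, 397, 397, 397, 334, 247, 247
The 3 values of 397 occupy positions 4–6 → average rank 5.
The 2 values of 247 occupy positions 8–9 → average rank (8+9)/2 = 8.5.
Rank 7 → value 334.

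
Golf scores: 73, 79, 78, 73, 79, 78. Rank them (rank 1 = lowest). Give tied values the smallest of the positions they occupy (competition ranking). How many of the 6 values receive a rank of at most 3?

4

Sorted (ascending): 73, 73, 78, 78, 79, 79
The 2 values of 73 occupy positions 1–2 → each gets rank 1.
The 2 values of 78 occupy positions 3–4 → each gets rank 3.
The 2 values of 79 occupy positions 5–6 → each gets rank 5.
Ranks ≤ 3: {1, 1, 3, 3} → 4 values.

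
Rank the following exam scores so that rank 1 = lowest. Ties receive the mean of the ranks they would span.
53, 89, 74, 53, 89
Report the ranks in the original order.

1.5, 4.5, 3, 1.5, 4.5

Sorted (ascending): 53, 53, 74, 89, 89
The 2 values of 53 occupy positions 1–2 → average rank (1+2)/2 = 1.5.
The 2 values of 89 occupy positions 4–5 → average rank (4+5)/2 = 4.5.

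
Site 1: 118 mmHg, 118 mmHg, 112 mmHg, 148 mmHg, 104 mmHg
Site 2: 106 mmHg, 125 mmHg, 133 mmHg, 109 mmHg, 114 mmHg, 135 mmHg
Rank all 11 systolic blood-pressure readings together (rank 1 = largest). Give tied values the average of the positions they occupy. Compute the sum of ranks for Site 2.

Sorted (descending): 148, 135, 133, 125, 118, 118, 114, 112, 109, 106, 104
The 2 values of 118 occupy positions 5–6 → average rank (5+6)/2 = 5.5.
Site 2 values → pooled ranks: 106→10, 125→4, 133→3, 109→9, 114→7, 135→2
Rank sum = 10 + 4 + 3 + 9 + 7 + 2 = 35

35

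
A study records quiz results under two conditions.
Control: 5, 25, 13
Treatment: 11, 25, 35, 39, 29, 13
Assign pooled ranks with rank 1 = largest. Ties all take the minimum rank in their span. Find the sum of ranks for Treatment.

24

Sorted (descending): 39, 35, 29, 25, 25, 13, 13, 11, 5
The 2 values of 25 occupy positions 4–5 → each gets rank 4.
The 2 values of 13 occupy positions 6–7 → each gets rank 6.
Treatment values → pooled ranks: 11→8, 25→4, 35→2, 39→1, 29→3, 13→6
Rank sum = 8 + 4 + 2 + 1 + 3 + 6 = 24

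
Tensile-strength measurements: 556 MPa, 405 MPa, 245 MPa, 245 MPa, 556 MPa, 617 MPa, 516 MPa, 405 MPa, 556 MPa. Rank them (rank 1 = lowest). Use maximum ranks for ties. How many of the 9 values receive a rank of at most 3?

Sorted (ascending): 245, 245, 405, 405, 516, 556, 556, 556, 617
The 2 values of 245 occupy positions 1–2 → each gets rank 2.
The 2 values of 405 occupy positions 3–4 → each gets rank 4.
The 3 values of 556 occupy positions 6–8 → each gets rank 8.
Ranks ≤ 3: {2, 2} → 2 values.

2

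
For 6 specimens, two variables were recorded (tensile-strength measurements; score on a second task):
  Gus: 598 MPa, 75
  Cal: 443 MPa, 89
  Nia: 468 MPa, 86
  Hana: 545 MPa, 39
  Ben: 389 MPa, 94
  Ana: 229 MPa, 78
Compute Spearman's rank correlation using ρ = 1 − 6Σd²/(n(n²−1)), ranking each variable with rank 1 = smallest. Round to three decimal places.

Ranks of variable 1: 6, 3, 4, 5, 2, 1
Ranks of variable 2: 2, 5, 4, 1, 6, 3
d = r₁ − r₂: 4, -2, 0, 4, -4, -2
d²: 16, 4, 0, 16, 16, 4; Σd² = 56
ρ = 1 − 6·56/(6·35) = 1 − 336/210 = -0.600

-0.600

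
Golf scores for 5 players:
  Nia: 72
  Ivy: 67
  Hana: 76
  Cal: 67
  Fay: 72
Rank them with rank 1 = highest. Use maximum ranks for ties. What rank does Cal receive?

5

Sorted (descending): 76, 72, 72, 67, 67
The 2 values of 72 occupy positions 2–3 → each gets rank 3.
The 2 values of 67 occupy positions 4–5 → each gets rank 5.
Cal has value 67 → rank 5.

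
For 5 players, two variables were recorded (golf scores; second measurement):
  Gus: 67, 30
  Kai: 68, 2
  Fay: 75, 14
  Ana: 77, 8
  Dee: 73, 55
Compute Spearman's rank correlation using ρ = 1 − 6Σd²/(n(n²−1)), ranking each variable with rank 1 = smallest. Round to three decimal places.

-0.200

Ranks of variable 1: 1, 2, 4, 5, 3
Ranks of variable 2: 4, 1, 3, 2, 5
d = r₁ − r₂: -3, 1, 1, 3, -2
d²: 9, 1, 1, 9, 4; Σd² = 24
ρ = 1 − 6·24/(5·24) = 1 − 144/120 = -0.200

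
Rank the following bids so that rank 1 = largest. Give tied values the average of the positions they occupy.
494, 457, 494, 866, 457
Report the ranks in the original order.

Sorted (descending): 866, 494, 494, 457, 457
The 2 values of 494 occupy positions 2–3 → average rank (2+3)/2 = 2.5.
The 2 values of 457 occupy positions 4–5 → average rank (4+5)/2 = 4.5.

2.5, 4.5, 2.5, 1, 4.5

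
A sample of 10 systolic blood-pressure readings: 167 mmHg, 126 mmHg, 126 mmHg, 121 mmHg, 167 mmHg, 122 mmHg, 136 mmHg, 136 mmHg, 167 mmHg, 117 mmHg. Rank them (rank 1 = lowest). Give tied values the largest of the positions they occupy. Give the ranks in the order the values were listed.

Sorted (ascending): 117, 121, 122, 126, 126, 136, 136, 167, 167, 167
The 2 values of 126 occupy positions 4–5 → each gets rank 5.
The 2 values of 136 occupy positions 6–7 → each gets rank 7.
The 3 values of 167 occupy positions 8–10 → each gets rank 10.

10, 5, 5, 2, 10, 3, 7, 7, 10, 1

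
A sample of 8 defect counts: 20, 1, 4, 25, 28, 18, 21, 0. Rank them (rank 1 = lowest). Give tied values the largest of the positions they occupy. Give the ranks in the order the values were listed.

Sorted (ascending): 0, 1, 4, 18, 20, 21, 25, 28
No ties — each value takes its position as its rank.

5, 2, 3, 7, 8, 4, 6, 1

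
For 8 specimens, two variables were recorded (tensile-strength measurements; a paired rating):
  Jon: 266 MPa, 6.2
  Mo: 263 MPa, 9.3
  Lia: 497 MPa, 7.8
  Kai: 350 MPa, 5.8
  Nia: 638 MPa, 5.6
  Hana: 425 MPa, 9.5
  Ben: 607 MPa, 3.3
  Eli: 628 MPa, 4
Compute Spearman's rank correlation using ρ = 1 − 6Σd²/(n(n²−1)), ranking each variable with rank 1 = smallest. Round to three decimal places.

-0.643

Ranks of variable 1: 2, 1, 5, 3, 8, 4, 6, 7
Ranks of variable 2: 5, 7, 6, 4, 3, 8, 1, 2
d = r₁ − r₂: -3, -6, -1, -1, 5, -4, 5, 5
d²: 9, 36, 1, 1, 25, 16, 25, 25; Σd² = 138
ρ = 1 − 6·138/(8·63) = 1 − 828/504 = -0.643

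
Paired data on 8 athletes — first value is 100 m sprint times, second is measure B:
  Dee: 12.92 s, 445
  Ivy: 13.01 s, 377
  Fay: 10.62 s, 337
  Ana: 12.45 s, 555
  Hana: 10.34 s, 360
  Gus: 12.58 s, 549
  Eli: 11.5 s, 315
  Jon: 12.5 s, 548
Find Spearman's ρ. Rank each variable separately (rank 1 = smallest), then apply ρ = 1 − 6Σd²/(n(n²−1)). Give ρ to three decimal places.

Ranks of variable 1: 7, 8, 2, 4, 1, 6, 3, 5
Ranks of variable 2: 5, 4, 2, 8, 3, 7, 1, 6
d = r₁ − r₂: 2, 4, 0, -4, -2, -1, 2, -1
d²: 4, 16, 0, 16, 4, 1, 4, 1; Σd² = 46
ρ = 1 − 6·46/(8·63) = 1 − 276/504 = 0.452

0.452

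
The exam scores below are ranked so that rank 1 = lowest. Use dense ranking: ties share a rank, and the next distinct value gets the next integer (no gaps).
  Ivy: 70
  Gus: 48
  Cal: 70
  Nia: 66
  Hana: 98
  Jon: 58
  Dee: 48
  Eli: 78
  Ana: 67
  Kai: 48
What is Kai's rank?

Sorted (ascending): 48, 48, 48, 58, 66, 67, 70, 70, 78, 98
The 3 values of 48 share dense rank 1.
The 2 values of 70 share dense rank 5.
Remaining distinct values take the next consecutive integers.
Kai has value 48 → rank 1.

1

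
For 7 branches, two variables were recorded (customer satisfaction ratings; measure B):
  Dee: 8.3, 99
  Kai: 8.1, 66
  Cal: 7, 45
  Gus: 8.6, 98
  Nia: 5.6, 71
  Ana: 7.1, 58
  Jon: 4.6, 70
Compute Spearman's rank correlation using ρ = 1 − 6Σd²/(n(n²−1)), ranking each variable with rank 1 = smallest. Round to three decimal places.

Ranks of variable 1: 6, 5, 3, 7, 2, 4, 1
Ranks of variable 2: 7, 3, 1, 6, 5, 2, 4
d = r₁ − r₂: -1, 2, 2, 1, -3, 2, -3
d²: 1, 4, 4, 1, 9, 4, 9; Σd² = 32
ρ = 1 − 6·32/(7·48) = 1 − 192/336 = 0.429

0.429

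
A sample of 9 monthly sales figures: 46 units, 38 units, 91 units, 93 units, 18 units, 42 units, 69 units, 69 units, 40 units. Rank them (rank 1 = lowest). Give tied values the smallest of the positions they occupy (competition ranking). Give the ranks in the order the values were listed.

5, 2, 8, 9, 1, 4, 6, 6, 3

Sorted (ascending): 18, 38, 40, 42, 46, 69, 69, 91, 93
The 2 values of 69 occupy positions 6–7 → each gets rank 6.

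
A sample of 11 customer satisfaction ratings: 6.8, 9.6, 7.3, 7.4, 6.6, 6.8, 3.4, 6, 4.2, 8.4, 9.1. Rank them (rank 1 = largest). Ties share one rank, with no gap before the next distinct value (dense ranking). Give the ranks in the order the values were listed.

Sorted (descending): 9.6, 9.1, 8.4, 7.4, 7.3, 6.8, 6.8, 6.6, 6, 4.2, 3.4
The 2 values of 6.8 share dense rank 6.
Remaining distinct values take the next consecutive integers.

6, 1, 5, 4, 7, 6, 10, 8, 9, 3, 2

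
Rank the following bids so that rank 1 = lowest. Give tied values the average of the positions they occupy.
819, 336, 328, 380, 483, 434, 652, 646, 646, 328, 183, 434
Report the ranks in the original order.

Sorted (ascending): 183, 328, 328, 336, 380, 434, 434, 483, 646, 646, 652, 819
The 2 values of 328 occupy positions 2–3 → average rank (2+3)/2 = 2.5.
The 2 values of 434 occupy positions 6–7 → average rank (6+7)/2 = 6.5.
The 2 values of 646 occupy positions 9–10 → average rank (9+10)/2 = 9.5.

12, 4, 2.5, 5, 8, 6.5, 11, 9.5, 9.5, 2.5, 1, 6.5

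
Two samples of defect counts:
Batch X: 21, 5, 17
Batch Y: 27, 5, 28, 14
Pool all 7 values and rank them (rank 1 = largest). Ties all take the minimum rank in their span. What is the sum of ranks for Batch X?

13

Sorted (descending): 28, 27, 21, 17, 14, 5, 5
The 2 values of 5 occupy positions 6–7 → each gets rank 6.
Batch X values → pooled ranks: 21→3, 5→6, 17→4
Rank sum = 3 + 6 + 4 = 13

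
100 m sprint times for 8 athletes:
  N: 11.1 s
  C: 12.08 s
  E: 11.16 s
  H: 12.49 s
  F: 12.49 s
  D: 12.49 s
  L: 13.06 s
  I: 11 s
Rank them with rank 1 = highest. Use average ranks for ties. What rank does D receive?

3

Sorted (descending): 13.06, 12.49, 12.49, 12.49, 12.08, 11.16, 11.1, 11
The 3 values of 12.49 occupy positions 2–4 → average rank 3.
D has value 12.49 s → rank 3.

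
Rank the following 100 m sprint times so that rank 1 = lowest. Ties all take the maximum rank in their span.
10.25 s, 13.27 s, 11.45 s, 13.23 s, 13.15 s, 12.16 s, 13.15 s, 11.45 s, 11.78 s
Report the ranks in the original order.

1, 9, 3, 8, 7, 5, 7, 3, 4

Sorted (ascending): 10.25, 11.45, 11.45, 11.78, 12.16, 13.15, 13.15, 13.23, 13.27
The 2 values of 11.45 occupy positions 2–3 → each gets rank 3.
The 2 values of 13.15 occupy positions 6–7 → each gets rank 7.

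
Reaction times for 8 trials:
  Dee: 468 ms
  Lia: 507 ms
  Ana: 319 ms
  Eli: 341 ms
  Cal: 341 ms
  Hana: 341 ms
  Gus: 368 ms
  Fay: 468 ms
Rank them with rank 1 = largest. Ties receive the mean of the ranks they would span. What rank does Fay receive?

2.5

Sorted (descending): 507, 468, 468, 368, 341, 341, 341, 319
The 2 values of 468 occupy positions 2–3 → average rank (2+3)/2 = 2.5.
The 3 values of 341 occupy positions 5–7 → average rank 6.
Fay has value 468 ms → rank 2.5.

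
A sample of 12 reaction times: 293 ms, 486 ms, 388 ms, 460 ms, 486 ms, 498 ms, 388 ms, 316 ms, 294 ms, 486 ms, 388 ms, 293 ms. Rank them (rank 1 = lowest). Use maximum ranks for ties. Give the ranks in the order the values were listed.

Sorted (ascending): 293, 293, 294, 316, 388, 388, 388, 460, 486, 486, 486, 498
The 2 values of 293 occupy positions 1–2 → each gets rank 2.
The 3 values of 388 occupy positions 5–7 → each gets rank 7.
The 3 values of 486 occupy positions 9–11 → each gets rank 11.

2, 11, 7, 8, 11, 12, 7, 4, 3, 11, 7, 2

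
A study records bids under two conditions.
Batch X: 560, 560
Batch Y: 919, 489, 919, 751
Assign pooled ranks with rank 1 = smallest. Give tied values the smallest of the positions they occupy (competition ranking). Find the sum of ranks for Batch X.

4

Sorted (ascending): 489, 560, 560, 751, 919, 919
The 2 values of 560 occupy positions 2–3 → each gets rank 2.
The 2 values of 919 occupy positions 5–6 → each gets rank 5.
Batch X values → pooled ranks: 560→2, 560→2
Rank sum = 2 + 2 = 4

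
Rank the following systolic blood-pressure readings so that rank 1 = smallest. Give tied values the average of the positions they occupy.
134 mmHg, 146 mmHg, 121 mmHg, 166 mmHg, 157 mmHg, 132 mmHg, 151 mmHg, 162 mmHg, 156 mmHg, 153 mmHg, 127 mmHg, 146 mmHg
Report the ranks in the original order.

Sorted (ascending): 121, 127, 132, 134, 146, 146, 151, 153, 156, 157, 162, 166
The 2 values of 146 occupy positions 5–6 → average rank (5+6)/2 = 5.5.

4, 5.5, 1, 12, 10, 3, 7, 11, 9, 8, 2, 5.5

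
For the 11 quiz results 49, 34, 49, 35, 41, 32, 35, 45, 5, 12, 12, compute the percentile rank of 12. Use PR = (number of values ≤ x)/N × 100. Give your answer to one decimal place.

27.3

N = 11.
Strictly below 12: 1. Equal to 12: 2.
PR = 3/11 × 100 = 27.3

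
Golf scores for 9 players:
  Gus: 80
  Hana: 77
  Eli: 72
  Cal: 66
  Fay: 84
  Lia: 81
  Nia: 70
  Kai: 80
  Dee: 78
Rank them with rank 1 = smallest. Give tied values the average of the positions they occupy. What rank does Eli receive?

Sorted (ascending): 66, 70, 72, 77, 78, 80, 80, 81, 84
The 2 values of 80 occupy positions 6–7 → average rank (6+7)/2 = 6.5.
Eli has value 72 → rank 3.

3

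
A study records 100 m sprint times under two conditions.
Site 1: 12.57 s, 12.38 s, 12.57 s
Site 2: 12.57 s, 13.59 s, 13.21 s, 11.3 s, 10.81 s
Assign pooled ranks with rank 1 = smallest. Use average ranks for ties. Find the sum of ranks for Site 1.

13

Sorted (ascending): 10.81, 11.3, 12.38, 12.57, 12.57, 12.57, 13.21, 13.59
The 3 values of 12.57 occupy positions 4–6 → average rank 5.
Site 1 values → pooled ranks: 12.57→5, 12.38→3, 12.57→5
Rank sum = 5 + 3 + 5 = 13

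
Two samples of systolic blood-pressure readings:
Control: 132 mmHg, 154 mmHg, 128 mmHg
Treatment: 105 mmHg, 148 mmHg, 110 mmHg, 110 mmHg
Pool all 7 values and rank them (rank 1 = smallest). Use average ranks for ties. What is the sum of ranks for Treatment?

12

Sorted (ascending): 105, 110, 110, 128, 132, 148, 154
The 2 values of 110 occupy positions 2–3 → average rank (2+3)/2 = 2.5.
Treatment values → pooled ranks: 105→1, 148→6, 110→2.5, 110→2.5
Rank sum = 1 + 6 + 2.5 + 2.5 = 12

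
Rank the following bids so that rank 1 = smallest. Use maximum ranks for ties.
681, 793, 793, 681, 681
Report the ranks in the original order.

Sorted (ascending): 681, 681, 681, 793, 793
The 3 values of 681 occupy positions 1–3 → each gets rank 3.
The 2 values of 793 occupy positions 4–5 → each gets rank 5.

3, 5, 5, 3, 3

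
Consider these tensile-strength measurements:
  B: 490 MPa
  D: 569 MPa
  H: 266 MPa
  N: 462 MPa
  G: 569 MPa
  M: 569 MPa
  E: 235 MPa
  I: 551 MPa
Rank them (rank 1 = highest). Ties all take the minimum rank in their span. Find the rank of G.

1

Sorted (descending): 569, 569, 569, 551, 490, 462, 266, 235
The 3 values of 569 occupy positions 1–3 → each gets rank 1.
G has value 569 MPa → rank 1.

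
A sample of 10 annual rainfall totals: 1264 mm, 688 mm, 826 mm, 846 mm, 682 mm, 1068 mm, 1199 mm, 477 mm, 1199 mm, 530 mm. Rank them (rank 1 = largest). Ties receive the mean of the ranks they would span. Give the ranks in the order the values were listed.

Sorted (descending): 1264, 1199, 1199, 1068, 846, 826, 688, 682, 530, 477
The 2 values of 1199 occupy positions 2–3 → average rank (2+3)/2 = 2.5.

1, 7, 6, 5, 8, 4, 2.5, 10, 2.5, 9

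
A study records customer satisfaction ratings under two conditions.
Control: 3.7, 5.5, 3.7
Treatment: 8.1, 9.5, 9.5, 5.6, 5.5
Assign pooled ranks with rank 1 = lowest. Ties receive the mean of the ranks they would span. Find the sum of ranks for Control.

6.5

Sorted (ascending): 3.7, 3.7, 5.5, 5.5, 5.6, 8.1, 9.5, 9.5
The 2 values of 3.7 occupy positions 1–2 → average rank (1+2)/2 = 1.5.
The 2 values of 5.5 occupy positions 3–4 → average rank (3+4)/2 = 3.5.
The 2 values of 9.5 occupy positions 7–8 → average rank (7+8)/2 = 7.5.
Control values → pooled ranks: 3.7→1.5, 5.5→3.5, 3.7→1.5
Rank sum = 1.5 + 3.5 + 1.5 = 6.5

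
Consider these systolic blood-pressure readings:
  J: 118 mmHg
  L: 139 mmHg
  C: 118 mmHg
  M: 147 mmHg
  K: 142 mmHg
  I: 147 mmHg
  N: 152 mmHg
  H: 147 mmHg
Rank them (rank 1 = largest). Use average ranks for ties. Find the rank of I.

3

Sorted (descending): 152, 147, 147, 147, 142, 139, 118, 118
The 3 values of 147 occupy positions 2–4 → average rank 3.
The 2 values of 118 occupy positions 7–8 → average rank (7+8)/2 = 7.5.
I has value 147 mmHg → rank 3.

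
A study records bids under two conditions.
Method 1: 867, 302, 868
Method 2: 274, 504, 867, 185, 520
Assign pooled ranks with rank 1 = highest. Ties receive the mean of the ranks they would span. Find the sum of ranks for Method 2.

Sorted (descending): 868, 867, 867, 520, 504, 302, 274, 185
The 2 values of 867 occupy positions 2–3 → average rank (2+3)/2 = 2.5.
Method 2 values → pooled ranks: 274→7, 504→5, 867→2.5, 185→8, 520→4
Rank sum = 7 + 5 + 2.5 + 8 + 4 = 26.5

26.5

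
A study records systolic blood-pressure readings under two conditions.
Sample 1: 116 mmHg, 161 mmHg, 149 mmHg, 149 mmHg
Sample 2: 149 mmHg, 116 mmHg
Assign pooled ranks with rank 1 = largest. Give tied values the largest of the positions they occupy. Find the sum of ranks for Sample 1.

15

Sorted (descending): 161, 149, 149, 149, 116, 116
The 3 values of 149 occupy positions 2–4 → each gets rank 4.
The 2 values of 116 occupy positions 5–6 → each gets rank 6.
Sample 1 values → pooled ranks: 116→6, 161→1, 149→4, 149→4
Rank sum = 6 + 1 + 4 + 4 = 15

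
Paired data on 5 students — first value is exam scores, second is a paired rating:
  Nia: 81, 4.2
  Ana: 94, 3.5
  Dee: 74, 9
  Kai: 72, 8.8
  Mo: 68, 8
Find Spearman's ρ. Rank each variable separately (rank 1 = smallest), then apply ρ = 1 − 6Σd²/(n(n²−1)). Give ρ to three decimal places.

Ranks of variable 1: 4, 5, 3, 2, 1
Ranks of variable 2: 2, 1, 5, 4, 3
d = r₁ − r₂: 2, 4, -2, -2, -2
d²: 4, 16, 4, 4, 4; Σd² = 32
ρ = 1 − 6·32/(5·24) = 1 − 192/120 = -0.600

-0.600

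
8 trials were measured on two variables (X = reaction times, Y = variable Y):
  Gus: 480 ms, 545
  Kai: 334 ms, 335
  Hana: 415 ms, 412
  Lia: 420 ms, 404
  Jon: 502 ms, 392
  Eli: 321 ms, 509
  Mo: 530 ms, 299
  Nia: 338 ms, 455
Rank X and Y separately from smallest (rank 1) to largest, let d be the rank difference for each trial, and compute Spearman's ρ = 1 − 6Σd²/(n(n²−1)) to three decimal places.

Ranks of variable 1: 6, 2, 4, 5, 7, 1, 8, 3
Ranks of variable 2: 8, 2, 5, 4, 3, 7, 1, 6
d = r₁ − r₂: -2, 0, -1, 1, 4, -6, 7, -3
d²: 4, 0, 1, 1, 16, 36, 49, 9; Σd² = 116
ρ = 1 − 6·116/(8·63) = 1 − 696/504 = -0.381

-0.381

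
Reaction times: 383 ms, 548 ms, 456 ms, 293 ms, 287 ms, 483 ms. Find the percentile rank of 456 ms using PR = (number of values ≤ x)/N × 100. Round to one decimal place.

66.7

N = 6.
Strictly below 456: 3. Equal to 456: 1.
PR = 4/6 × 100 = 66.7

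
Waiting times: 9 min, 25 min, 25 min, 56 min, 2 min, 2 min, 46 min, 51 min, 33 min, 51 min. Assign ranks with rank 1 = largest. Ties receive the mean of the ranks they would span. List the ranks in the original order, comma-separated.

Sorted (descending): 56, 51, 51, 46, 33, 25, 25, 9, 2, 2
The 2 values of 51 occupy positions 2–3 → average rank (2+3)/2 = 2.5.
The 2 values of 25 occupy positions 6–7 → average rank (6+7)/2 = 6.5.
The 2 values of 2 occupy positions 9–10 → average rank (9+10)/2 = 9.5.

8, 6.5, 6.5, 1, 9.5, 9.5, 4, 2.5, 5, 2.5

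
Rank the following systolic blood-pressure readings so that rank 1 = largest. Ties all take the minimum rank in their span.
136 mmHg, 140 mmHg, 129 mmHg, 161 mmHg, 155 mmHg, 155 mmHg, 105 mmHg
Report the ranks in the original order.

5, 4, 6, 1, 2, 2, 7

Sorted (descending): 161, 155, 155, 140, 136, 129, 105
The 2 values of 155 occupy positions 2–3 → each gets rank 2.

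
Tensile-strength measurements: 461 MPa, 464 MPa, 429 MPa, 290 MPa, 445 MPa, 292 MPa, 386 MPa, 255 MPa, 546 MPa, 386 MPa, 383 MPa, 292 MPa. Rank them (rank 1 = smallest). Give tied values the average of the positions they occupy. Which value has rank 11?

464

Sorted (ascending): 255, 290, 292, 292, 383, 386, 386, 429, 445, 461, 464, 546
The 2 values of 292 occupy positions 3–4 → average rank (3+4)/2 = 3.5.
The 2 values of 386 occupy positions 6–7 → average rank (6+7)/2 = 6.5.
Rank 11 → value 464.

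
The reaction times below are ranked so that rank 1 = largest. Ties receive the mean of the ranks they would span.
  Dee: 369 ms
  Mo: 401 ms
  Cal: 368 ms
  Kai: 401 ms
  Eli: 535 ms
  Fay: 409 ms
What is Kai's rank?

Sorted (descending): 535, 409, 401, 401, 369, 368
The 2 values of 401 occupy positions 3–4 → average rank (3+4)/2 = 3.5.
Kai has value 401 ms → rank 3.5.

3.5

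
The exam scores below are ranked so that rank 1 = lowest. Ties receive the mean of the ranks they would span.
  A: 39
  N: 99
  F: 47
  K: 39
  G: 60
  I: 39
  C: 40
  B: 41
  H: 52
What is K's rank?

Sorted (ascending): 39, 39, 39, 40, 41, 47, 52, 60, 99
The 3 values of 39 occupy positions 1–3 → average rank 2.
K has value 39 → rank 2.

2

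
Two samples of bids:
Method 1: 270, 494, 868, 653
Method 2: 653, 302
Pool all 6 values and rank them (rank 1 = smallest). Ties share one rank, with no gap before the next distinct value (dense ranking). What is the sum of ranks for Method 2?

6

Sorted (ascending): 270, 302, 494, 653, 653, 868
The 2 values of 653 share dense rank 4.
Remaining distinct values take the next consecutive integers.
Method 2 values → pooled ranks: 653→4, 302→2
Rank sum = 4 + 2 = 6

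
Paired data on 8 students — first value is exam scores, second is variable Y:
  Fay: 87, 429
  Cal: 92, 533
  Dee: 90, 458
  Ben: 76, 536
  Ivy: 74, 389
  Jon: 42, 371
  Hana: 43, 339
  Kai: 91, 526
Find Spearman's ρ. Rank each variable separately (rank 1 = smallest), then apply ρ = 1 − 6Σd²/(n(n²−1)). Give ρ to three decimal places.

0.738

Ranks of variable 1: 5, 8, 6, 4, 3, 1, 2, 7
Ranks of variable 2: 4, 7, 5, 8, 3, 2, 1, 6
d = r₁ − r₂: 1, 1, 1, -4, 0, -1, 1, 1
d²: 1, 1, 1, 16, 0, 1, 1, 1; Σd² = 22
ρ = 1 − 6·22/(8·63) = 1 − 132/504 = 0.738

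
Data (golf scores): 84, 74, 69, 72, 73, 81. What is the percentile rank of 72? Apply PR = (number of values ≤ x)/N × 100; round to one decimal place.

N = 6.
Strictly below 72: 1. Equal to 72: 1.
PR = 2/6 × 100 = 33.3

33.3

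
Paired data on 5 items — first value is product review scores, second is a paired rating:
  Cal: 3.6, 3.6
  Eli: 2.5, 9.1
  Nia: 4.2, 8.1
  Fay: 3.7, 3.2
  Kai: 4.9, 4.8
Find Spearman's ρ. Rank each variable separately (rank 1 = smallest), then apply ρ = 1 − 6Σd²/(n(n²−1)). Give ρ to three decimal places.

-0.200

Ranks of variable 1: 2, 1, 4, 3, 5
Ranks of variable 2: 2, 5, 4, 1, 3
d = r₁ − r₂: 0, -4, 0, 2, 2
d²: 0, 16, 0, 4, 4; Σd² = 24
ρ = 1 − 6·24/(5·24) = 1 − 144/120 = -0.200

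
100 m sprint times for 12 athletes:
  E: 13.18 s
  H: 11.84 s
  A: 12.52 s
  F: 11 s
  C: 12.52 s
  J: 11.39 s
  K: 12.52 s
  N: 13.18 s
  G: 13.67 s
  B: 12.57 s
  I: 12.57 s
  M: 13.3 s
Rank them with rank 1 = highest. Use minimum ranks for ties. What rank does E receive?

3

Sorted (descending): 13.67, 13.3, 13.18, 13.18, 12.57, 12.57, 12.52, 12.52, 12.52, 11.84, 11.39, 11
The 2 values of 13.18 occupy positions 3–4 → each gets rank 3.
The 2 values of 12.57 occupy positions 5–6 → each gets rank 5.
The 3 values of 12.52 occupy positions 7–9 → each gets rank 7.
E has value 13.18 s → rank 3.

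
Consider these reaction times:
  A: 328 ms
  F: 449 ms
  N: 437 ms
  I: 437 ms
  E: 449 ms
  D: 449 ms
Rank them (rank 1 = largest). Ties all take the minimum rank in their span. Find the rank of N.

4

Sorted (descending): 449, 449, 449, 437, 437, 328
The 3 values of 449 occupy positions 1–3 → each gets rank 1.
The 2 values of 437 occupy positions 4–5 → each gets rank 4.
N has value 437 ms → rank 4.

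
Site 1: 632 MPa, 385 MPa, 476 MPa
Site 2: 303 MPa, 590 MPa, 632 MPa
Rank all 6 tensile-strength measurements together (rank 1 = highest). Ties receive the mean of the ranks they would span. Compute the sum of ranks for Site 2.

10.5

Sorted (descending): 632, 632, 590, 476, 385, 303
The 2 values of 632 occupy positions 1–2 → average rank (1+2)/2 = 1.5.
Site 2 values → pooled ranks: 303→6, 590→3, 632→1.5
Rank sum = 6 + 3 + 1.5 = 10.5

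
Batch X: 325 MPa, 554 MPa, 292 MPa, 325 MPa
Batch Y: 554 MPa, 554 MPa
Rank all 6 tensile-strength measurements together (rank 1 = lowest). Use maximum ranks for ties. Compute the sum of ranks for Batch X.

Sorted (ascending): 292, 325, 325, 554, 554, 554
The 2 values of 325 occupy positions 2–3 → each gets rank 3.
The 3 values of 554 occupy positions 4–6 → each gets rank 6.
Batch X values → pooled ranks: 325→3, 554→6, 292→1, 325→3
Rank sum = 3 + 6 + 1 + 3 = 13

13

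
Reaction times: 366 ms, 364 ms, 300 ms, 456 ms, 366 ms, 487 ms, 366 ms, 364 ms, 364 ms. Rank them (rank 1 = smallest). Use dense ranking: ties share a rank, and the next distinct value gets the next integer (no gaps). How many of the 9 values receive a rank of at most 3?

7

Sorted (ascending): 300, 364, 364, 364, 366, 366, 366, 456, 487
The 3 values of 364 share dense rank 2.
The 3 values of 366 share dense rank 3.
Remaining distinct values take the next consecutive integers.
Ranks ≤ 3: {1, 2, 2, 2, 3, 3, 3} → 7 values.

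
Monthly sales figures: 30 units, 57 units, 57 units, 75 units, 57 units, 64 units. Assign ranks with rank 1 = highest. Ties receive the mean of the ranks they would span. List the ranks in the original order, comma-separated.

6, 4, 4, 1, 4, 2

Sorted (descending): 75, 64, 57, 57, 57, 30
The 3 values of 57 occupy positions 3–5 → average rank 4.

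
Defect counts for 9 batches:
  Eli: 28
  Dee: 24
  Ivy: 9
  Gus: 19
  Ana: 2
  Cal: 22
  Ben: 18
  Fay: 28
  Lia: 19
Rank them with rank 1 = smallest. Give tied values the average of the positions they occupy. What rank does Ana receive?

Sorted (ascending): 2, 9, 18, 19, 19, 22, 24, 28, 28
The 2 values of 19 occupy positions 4–5 → average rank (4+5)/2 = 4.5.
The 2 values of 28 occupy positions 8–9 → average rank (8+9)/2 = 8.5.
Ana has value 2 → rank 1.

1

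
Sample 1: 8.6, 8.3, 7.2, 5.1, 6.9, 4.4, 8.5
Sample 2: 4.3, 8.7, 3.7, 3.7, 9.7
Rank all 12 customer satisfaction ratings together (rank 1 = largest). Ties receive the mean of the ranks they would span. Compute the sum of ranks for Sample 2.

Sorted (descending): 9.7, 8.7, 8.6, 8.5, 8.3, 7.2, 6.9, 5.1, 4.4, 4.3, 3.7, 3.7
The 2 values of 3.7 occupy positions 11–12 → average rank (11+12)/2 = 11.5.
Sample 2 values → pooled ranks: 4.3→10, 8.7→2, 3.7→11.5, 3.7→11.5, 9.7→1
Rank sum = 10 + 2 + 11.5 + 11.5 + 1 = 36

36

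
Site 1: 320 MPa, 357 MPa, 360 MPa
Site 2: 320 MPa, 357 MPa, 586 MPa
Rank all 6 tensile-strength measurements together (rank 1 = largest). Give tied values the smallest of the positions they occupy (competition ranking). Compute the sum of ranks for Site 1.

Sorted (descending): 586, 360, 357, 357, 320, 320
The 2 values of 357 occupy positions 3–4 → each gets rank 3.
The 2 values of 320 occupy positions 5–6 → each gets rank 5.
Site 1 values → pooled ranks: 320→5, 357→3, 360→2
Rank sum = 5 + 3 + 2 = 10

10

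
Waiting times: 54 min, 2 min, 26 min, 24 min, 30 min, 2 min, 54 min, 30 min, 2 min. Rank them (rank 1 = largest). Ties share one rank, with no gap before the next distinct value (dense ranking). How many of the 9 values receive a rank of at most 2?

Sorted (descending): 54, 54, 30, 30, 26, 24, 2, 2, 2
The 2 values of 54 share dense rank 1.
The 2 values of 30 share dense rank 2.
The 3 values of 2 share dense rank 5.
Remaining distinct values take the next consecutive integers.
Ranks ≤ 2: {1, 1, 2, 2} → 4 values.

4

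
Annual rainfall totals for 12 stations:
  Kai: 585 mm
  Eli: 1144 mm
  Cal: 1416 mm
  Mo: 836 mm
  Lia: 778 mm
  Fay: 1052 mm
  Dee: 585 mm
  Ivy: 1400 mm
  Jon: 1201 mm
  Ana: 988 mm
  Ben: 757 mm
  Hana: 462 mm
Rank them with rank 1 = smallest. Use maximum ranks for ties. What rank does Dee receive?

Sorted (ascending): 462, 585, 585, 757, 778, 836, 988, 1052, 1144, 1201, 1400, 1416
The 2 values of 585 occupy positions 2–3 → each gets rank 3.
Dee has value 585 mm → rank 3.

3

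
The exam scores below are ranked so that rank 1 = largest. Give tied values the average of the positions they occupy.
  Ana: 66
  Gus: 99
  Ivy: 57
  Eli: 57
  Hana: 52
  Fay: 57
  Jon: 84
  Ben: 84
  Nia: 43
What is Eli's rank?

Sorted (descending): 99, 84, 84, 66, 57, 57, 57, 52, 43
The 2 values of 84 occupy positions 2–3 → average rank (2+3)/2 = 2.5.
The 3 values of 57 occupy positions 5–7 → average rank 6.
Eli has value 57 → rank 6.

6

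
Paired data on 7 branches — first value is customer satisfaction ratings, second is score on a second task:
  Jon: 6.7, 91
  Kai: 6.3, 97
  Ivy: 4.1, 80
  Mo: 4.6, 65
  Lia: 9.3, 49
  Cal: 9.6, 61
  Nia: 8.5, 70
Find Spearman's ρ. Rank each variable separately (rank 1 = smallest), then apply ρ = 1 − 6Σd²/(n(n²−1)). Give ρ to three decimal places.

Ranks of variable 1: 4, 3, 1, 2, 6, 7, 5
Ranks of variable 2: 6, 7, 5, 3, 1, 2, 4
d = r₁ − r₂: -2, -4, -4, -1, 5, 5, 1
d²: 4, 16, 16, 1, 25, 25, 1; Σd² = 88
ρ = 1 − 6·88/(7·48) = 1 − 528/336 = -0.571

-0.571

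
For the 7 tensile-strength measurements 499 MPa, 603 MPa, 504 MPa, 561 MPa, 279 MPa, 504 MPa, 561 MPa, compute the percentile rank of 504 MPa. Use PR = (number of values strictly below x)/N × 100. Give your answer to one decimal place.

N = 7.
Strictly below 504: 2. Equal to 504: 2.
PR = 2/7 × 100 = 28.6

28.6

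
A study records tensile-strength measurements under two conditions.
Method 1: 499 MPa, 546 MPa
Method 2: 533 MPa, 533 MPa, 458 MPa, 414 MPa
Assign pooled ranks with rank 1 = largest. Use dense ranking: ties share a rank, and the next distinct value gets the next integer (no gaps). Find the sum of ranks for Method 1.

4

Sorted (descending): 546, 533, 533, 499, 458, 414
The 2 values of 533 share dense rank 2.
Remaining distinct values take the next consecutive integers.
Method 1 values → pooled ranks: 499→3, 546→1
Rank sum = 3 + 1 = 4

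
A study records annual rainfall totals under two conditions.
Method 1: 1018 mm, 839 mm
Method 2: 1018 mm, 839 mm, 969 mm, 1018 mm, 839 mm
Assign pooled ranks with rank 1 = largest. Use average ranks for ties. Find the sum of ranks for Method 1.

Sorted (descending): 1018, 1018, 1018, 969, 839, 839, 839
The 3 values of 1018 occupy positions 1–3 → average rank 2.
The 3 values of 839 occupy positions 5–7 → average rank 6.
Method 1 values → pooled ranks: 1018→2, 839→6
Rank sum = 2 + 6 = 8

8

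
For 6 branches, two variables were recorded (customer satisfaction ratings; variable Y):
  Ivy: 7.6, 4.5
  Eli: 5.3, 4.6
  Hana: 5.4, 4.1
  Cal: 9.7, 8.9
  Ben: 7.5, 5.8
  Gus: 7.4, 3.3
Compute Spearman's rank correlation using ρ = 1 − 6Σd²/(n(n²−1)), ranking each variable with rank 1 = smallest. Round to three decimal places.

0.486

Ranks of variable 1: 5, 1, 2, 6, 4, 3
Ranks of variable 2: 3, 4, 2, 6, 5, 1
d = r₁ − r₂: 2, -3, 0, 0, -1, 2
d²: 4, 9, 0, 0, 1, 4; Σd² = 18
ρ = 1 − 6·18/(6·35) = 1 − 108/210 = 0.486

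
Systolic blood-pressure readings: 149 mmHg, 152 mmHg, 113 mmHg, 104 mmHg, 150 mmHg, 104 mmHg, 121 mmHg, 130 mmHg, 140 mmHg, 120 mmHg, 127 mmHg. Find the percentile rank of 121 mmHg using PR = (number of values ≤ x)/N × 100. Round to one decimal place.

N = 11.
Strictly below 121: 4. Equal to 121: 1.
PR = 5/11 × 100 = 45.5

45.5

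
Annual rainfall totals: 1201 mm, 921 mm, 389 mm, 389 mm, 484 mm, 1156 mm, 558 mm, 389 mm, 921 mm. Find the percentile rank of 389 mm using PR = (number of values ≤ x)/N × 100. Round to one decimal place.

33.3

N = 9.
Strictly below 389: 0. Equal to 389: 3.
PR = 3/9 × 100 = 33.3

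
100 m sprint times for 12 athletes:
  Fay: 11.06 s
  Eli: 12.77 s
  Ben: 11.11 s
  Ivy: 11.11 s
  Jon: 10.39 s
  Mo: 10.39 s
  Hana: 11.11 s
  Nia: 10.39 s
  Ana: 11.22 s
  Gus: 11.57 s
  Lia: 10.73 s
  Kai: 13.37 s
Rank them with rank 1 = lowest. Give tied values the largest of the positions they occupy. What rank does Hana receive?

Sorted (ascending): 10.39, 10.39, 10.39, 10.73, 11.06, 11.11, 11.11, 11.11, 11.22, 11.57, 12.77, 13.37
The 3 values of 10.39 occupy positions 1–3 → each gets rank 3.
The 3 values of 11.11 occupy positions 6–8 → each gets rank 8.
Hana has value 11.11 s → rank 8.

8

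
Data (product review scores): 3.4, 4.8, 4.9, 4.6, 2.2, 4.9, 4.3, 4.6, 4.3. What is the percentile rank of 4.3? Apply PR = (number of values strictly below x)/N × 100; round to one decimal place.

22.2

N = 9.
Strictly below 4.3: 2. Equal to 4.3: 2.
PR = 2/9 × 100 = 22.2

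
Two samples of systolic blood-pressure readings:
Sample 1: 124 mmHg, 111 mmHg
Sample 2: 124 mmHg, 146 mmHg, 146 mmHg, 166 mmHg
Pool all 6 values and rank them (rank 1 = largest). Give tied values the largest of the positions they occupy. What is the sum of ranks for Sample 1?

Sorted (descending): 166, 146, 146, 124, 124, 111
The 2 values of 146 occupy positions 2–3 → each gets rank 3.
The 2 values of 124 occupy positions 4–5 → each gets rank 5.
Sample 1 values → pooled ranks: 124→5, 111→6
Rank sum = 5 + 6 = 11

11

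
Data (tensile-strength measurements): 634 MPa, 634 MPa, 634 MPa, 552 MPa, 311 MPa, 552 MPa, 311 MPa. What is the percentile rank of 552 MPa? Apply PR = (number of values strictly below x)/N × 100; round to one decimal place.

28.6

N = 7.
Strictly below 552: 2. Equal to 552: 2.
PR = 2/7 × 100 = 28.6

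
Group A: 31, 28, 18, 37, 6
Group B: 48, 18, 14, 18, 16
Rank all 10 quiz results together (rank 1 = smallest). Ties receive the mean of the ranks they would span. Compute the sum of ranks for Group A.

Sorted (ascending): 6, 14, 16, 18, 18, 18, 28, 31, 37, 48
The 3 values of 18 occupy positions 4–6 → average rank 5.
Group A values → pooled ranks: 31→8, 28→7, 18→5, 37→9, 6→1
Rank sum = 8 + 7 + 5 + 9 + 1 = 30

30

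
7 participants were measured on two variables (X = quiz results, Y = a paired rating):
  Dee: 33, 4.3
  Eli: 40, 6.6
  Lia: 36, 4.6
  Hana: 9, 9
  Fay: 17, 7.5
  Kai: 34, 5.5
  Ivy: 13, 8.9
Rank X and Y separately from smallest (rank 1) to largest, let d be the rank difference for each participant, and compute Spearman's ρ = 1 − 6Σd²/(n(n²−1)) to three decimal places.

Ranks of variable 1: 4, 7, 6, 1, 3, 5, 2
Ranks of variable 2: 1, 4, 2, 7, 5, 3, 6
d = r₁ − r₂: 3, 3, 4, -6, -2, 2, -4
d²: 9, 9, 16, 36, 4, 4, 16; Σd² = 94
ρ = 1 − 6·94/(7·48) = 1 − 564/336 = -0.679

-0.679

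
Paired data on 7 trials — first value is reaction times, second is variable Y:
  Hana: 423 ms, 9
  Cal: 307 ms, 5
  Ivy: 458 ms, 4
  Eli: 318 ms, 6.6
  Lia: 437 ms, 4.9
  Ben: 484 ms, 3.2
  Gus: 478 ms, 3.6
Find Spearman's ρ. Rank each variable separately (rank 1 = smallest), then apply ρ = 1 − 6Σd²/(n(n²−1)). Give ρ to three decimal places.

-0.857

Ranks of variable 1: 3, 1, 5, 2, 4, 7, 6
Ranks of variable 2: 7, 5, 3, 6, 4, 1, 2
d = r₁ − r₂: -4, -4, 2, -4, 0, 6, 4
d²: 16, 16, 4, 16, 0, 36, 16; Σd² = 104
ρ = 1 − 6·104/(7·48) = 1 − 624/336 = -0.857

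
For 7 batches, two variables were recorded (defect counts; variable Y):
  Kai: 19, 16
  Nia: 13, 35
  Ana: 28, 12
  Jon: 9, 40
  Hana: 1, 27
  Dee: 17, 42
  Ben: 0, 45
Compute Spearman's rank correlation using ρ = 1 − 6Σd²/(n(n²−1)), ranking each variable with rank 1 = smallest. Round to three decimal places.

Ranks of variable 1: 6, 4, 7, 3, 2, 5, 1
Ranks of variable 2: 2, 4, 1, 5, 3, 6, 7
d = r₁ − r₂: 4, 0, 6, -2, -1, -1, -6
d²: 16, 0, 36, 4, 1, 1, 36; Σd² = 94
ρ = 1 − 6·94/(7·48) = 1 − 564/336 = -0.679

-0.679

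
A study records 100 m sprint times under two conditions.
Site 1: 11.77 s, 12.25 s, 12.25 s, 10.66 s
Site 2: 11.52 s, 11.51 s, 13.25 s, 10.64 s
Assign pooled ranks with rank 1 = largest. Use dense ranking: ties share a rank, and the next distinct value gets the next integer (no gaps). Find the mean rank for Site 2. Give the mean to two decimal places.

Sorted (descending): 13.25, 12.25, 12.25, 11.77, 11.52, 11.51, 10.66, 10.64
The 2 values of 12.25 share dense rank 2.
Remaining distinct values take the next consecutive integers.
Site 2 values → pooled ranks: 11.52→4, 11.51→5, 13.25→1, 10.64→7
Mean rank = (4 + 5 + 1 + 7) / 4 = 4.25

4.25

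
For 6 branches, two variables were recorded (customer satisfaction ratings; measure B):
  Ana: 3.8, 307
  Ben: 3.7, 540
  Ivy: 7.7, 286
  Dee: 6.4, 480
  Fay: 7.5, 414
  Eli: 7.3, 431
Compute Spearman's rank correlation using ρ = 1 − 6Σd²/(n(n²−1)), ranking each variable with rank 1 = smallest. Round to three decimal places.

Ranks of variable 1: 2, 1, 6, 3, 5, 4
Ranks of variable 2: 2, 6, 1, 5, 3, 4
d = r₁ − r₂: 0, -5, 5, -2, 2, 0
d²: 0, 25, 25, 4, 4, 0; Σd² = 58
ρ = 1 − 6·58/(6·35) = 1 − 348/210 = -0.657

-0.657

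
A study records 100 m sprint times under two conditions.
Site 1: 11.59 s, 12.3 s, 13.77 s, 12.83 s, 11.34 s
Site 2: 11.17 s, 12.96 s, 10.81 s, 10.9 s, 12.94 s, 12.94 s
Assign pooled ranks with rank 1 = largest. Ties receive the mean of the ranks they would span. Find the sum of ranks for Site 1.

27

Sorted (descending): 13.77, 12.96, 12.94, 12.94, 12.83, 12.3, 11.59, 11.34, 11.17, 10.9, 10.81
The 2 values of 12.94 occupy positions 3–4 → average rank (3+4)/2 = 3.5.
Site 1 values → pooled ranks: 11.59→7, 12.3→6, 13.77→1, 12.83→5, 11.34→8
Rank sum = 7 + 6 + 1 + 5 + 8 = 27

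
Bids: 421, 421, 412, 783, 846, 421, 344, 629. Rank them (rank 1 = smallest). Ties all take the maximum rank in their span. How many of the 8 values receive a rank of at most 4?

Sorted (ascending): 344, 412, 421, 421, 421, 629, 783, 846
The 3 values of 421 occupy positions 3–5 → each gets rank 5.
Ranks ≤ 4: {1, 2} → 2 values.

2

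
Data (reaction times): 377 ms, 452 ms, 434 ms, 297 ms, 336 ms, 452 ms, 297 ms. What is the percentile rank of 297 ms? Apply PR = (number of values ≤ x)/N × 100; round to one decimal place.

28.6

N = 7.
Strictly below 297: 0. Equal to 297: 2.
PR = 2/7 × 100 = 28.6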